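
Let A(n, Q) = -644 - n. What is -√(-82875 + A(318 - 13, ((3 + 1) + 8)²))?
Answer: -52*I*√31 ≈ -289.52*I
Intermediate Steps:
-√(-82875 + A(318 - 13, ((3 + 1) + 8)²)) = -√(-82875 + (-644 - (318 - 13))) = -√(-82875 + (-644 - 1*305)) = -√(-82875 + (-644 - 305)) = -√(-82875 - 949) = -√(-83824) = -52*I*√31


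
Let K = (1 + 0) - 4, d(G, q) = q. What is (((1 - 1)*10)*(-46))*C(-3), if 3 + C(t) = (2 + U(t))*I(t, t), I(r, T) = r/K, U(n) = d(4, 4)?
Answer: 0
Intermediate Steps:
K = -3 (K = 1 - 4 = -3)
U(n) = 4
I(r, T) = -r/3 (I(r, T) = r/(-3) = r*(-1/3) = -r/3)
C(t) = -3 - 2*t (C(t) = -3 + (2 + 4)*(-t/3) = -3 + 6*(-t/3) = -3 - 2*t)
(((1 - 1)*10)*(-46))*C(-3) = (((1 - 1)*10)*(-46))*(-3 - 2*(-3)) = ((0*10)*(-46))*(-3 + 6) = (0*(-46))*3 = 0*3 = 0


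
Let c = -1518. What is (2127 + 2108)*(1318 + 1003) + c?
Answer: 9827917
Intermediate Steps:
(2127 + 2108)*(1318 + 1003) + c = (2127 + 2108)*(1318 + 1003) - 1518 = 4235*2321 - 1518 = 9829435 - 1518 = 9827917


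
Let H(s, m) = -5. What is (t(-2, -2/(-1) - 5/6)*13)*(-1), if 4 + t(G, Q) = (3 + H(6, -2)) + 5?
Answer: 13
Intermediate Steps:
t(G, Q) = -1 (t(G, Q) = -4 + ((3 - 5) + 5) = -4 + (-2 + 5) = -4 + 3 = -1)
(t(-2, -2/(-1) - 5/6)*13)*(-1) = -1*13*(-1) = -13*(-1) = 13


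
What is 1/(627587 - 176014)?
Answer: 1/451573 ≈ 2.2145e-6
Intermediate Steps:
1/(627587 - 176014) = 1/451573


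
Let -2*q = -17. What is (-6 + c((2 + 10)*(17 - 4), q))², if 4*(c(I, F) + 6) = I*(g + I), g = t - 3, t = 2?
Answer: 36397089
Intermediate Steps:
g = -1 (g = 2 - 3 = -1)
q = 17/2 (q = -½*(-17) = 17/2 ≈ 8.5000)
c(I, F) = -6 + I*(-1 + I)/4 (c(I, F) = -6 + (I*(-1 + I))/4 = -6 + I*(-1 + I)/4)
(-6 + c((2 + 10)*(17 - 4), q))² = (-6 + (-6 - (2 + 10)*(17 - 4)/4 + ((2 + 10)*(17 - 4))²/4))² = (-6 + (-6 - 3*13 + (12*13)²/4))² = (-6 + (-6 - ¼*156 + (¼)*156²))² = (-6 + (-6 - 39 + (¼)*24336))² = (-6 + (-6 - 39 + 6084))² = (-6 + 6039)² = 6033² = 36397089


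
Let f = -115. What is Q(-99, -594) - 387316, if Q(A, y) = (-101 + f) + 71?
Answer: -387461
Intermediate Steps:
Q(A, y) = -145 (Q(A, y) = (-101 - 115) + 71 = -216 + 71 = -145)
Q(-99, -594) - 387316 = -145 - 387316 = -387461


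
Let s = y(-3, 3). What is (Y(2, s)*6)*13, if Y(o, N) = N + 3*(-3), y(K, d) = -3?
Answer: -936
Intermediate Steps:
s = -3
Y(o, N) = -9 + N (Y(o, N) = N - 9 = -9 + N)
(Y(2, s)*6)*13 = ((-9 - 3)*6)*13 = -12*6*13 = -72*13 = -936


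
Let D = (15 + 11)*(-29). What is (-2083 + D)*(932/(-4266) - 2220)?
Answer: 13435254662/2133 ≈ 6.2988e+6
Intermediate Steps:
D = -754 (D = 26*(-29) = -754)
(-2083 + D)*(932/(-4266) - 2220) = (-2083 - 754)*(932/(-4266) - 2220) = -2837*(932*(-1/4266) - 2220) = -2837*(-466/2133 - 2220) = -2837*(-4735726/2133) = 13435254662/2133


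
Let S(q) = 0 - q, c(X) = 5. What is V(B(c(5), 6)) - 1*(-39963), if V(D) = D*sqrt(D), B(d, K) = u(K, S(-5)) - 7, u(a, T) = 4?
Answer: 39963 - 3*I*sqrt(3) ≈ 39963.0 - 5.1962*I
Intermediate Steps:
S(q) = -q
B(d, K) = -3 (B(d, K) = 4 - 7 = -3)
V(D) = D**(3/2)
V(B(c(5), 6)) - 1*(-39963) = (-3)**(3/2) - 1*(-39963) = -3*I*sqrt(3) + 39963 = 39963 - 3*I*sqrt(3)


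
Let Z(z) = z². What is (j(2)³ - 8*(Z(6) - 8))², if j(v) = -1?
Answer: 50625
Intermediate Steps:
(j(2)³ - 8*(Z(6) - 8))² = ((-1)³ - 8*(6² - 8))² = (-1 - 8*(36 - 8))² = (-1 - 8*28)² = (-1 - 224)² = (-225)² = 50625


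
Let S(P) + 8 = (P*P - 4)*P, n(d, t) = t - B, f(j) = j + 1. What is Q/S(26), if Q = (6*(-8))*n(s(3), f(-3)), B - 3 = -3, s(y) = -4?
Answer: 12/2183 ≈ 0.0054970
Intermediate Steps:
f(j) = 1 + j
B = 0 (B = 3 - 3 = 0)
n(d, t) = t (n(d, t) = t - 1*0 = t + 0 = t)
S(P) = -8 + P*(-4 + P**2) (S(P) = -8 + (P*P - 4)*P = -8 + (P**2 - 4)*P = -8 + (-4 + P**2)*P = -8 + P*(-4 + P**2))
Q = 96 (Q = (6*(-8))*(1 - 3) = -48*(-2) = 96)
Q/S(26) = 96/(-8 + 26**3 - 4*26) = 96/(-8 + 17576 - 104) = 96/17464 = 96*(1/17464) = 12/2183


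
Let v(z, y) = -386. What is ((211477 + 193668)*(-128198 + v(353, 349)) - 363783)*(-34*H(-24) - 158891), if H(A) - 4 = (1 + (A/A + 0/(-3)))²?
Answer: 8291680596756469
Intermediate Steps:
H(A) = 8 (H(A) = 4 + (1 + (A/A + 0/(-3)))² = 4 + (1 + (1 + 0*(-⅓)))² = 4 + (1 + (1 + 0))² = 4 + (1 + 1)² = 4 + 2² = 4 + 4 = 8)
((211477 + 193668)*(-128198 + v(353, 349)) - 363783)*(-34*H(-24) - 158891) = ((211477 + 193668)*(-128198 - 386) - 363783)*(-34*8 - 158891) = (405145*(-128584) - 363783)*(-272 - 158891) = (-52095164680 - 363783)*(-159163) = -52095528463*(-159163) = 8291680596756469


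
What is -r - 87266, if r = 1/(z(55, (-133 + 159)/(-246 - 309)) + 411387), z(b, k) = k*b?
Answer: -3984885913597/45663671 ≈ -87266.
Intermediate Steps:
z(b, k) = b*k
r = 111/45663671 (r = 1/(55*((-133 + 159)/(-246 - 309)) + 411387) = 1/(55*(26/(-555)) + 411387) = 1/(55*(26*(-1/555)) + 411387) = 1/(55*(-26/555) + 411387) = 1/(-286/111 + 411387) = 1/(45663671/111) = 111/45663671 ≈ 2.4308e-6)
-r - 87266 = -1*111/45663671 - 87266 = -111/45663671 - 87266 = -3984885913597/45663671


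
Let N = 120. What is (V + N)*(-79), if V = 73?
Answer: -15247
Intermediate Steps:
(V + N)*(-79) = (73 + 120)*(-79) = 193*(-79) = -15247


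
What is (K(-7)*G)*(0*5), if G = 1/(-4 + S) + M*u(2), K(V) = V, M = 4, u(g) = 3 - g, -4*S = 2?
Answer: 0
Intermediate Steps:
S = -½ (S = -¼*2 = -½ ≈ -0.50000)
G = 34/9 (G = 1/(-4 - ½) + 4*(3 - 1*2) = 1/(-9/2) + 4*(3 - 2) = -2/9 + 4*1 = -2/9 + 4 = 34/9 ≈ 3.7778)
(K(-7)*G)*(0*5) = (-7*34/9)*(0*5) = -238/9*0 = 0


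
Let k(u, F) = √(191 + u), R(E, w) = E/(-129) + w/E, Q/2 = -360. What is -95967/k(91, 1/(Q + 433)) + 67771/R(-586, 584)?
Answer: 2561540487/134030 - 31989*√282/94 ≈ 13397.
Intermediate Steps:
Q = -720 (Q = 2*(-360) = -720)
R(E, w) = -E/129 + w/E (R(E, w) = E*(-1/129) + w/E = -E/129 + w/E)
-95967/k(91, 1/(Q + 433)) + 67771/R(-586, 584) = -95967/√(191 + 91) + 67771/(-1/129*(-586) + 584/(-586)) = -95967*√282/282 + 67771/(586/129 + 584*(-1/586)) = -31989*√282/94 + 67771/(586/129 - 292/293) = -31989*√282/94 + 67771/(134030/37797) = -31989*√282/94 + 67771*(37797/134030) = -31989*√282/94 + 2561540487/134030 = 2561540487/134030 - 31989*√282/94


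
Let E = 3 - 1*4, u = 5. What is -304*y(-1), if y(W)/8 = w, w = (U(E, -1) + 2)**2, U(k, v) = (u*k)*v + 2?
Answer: -196992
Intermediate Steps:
E = -1 (E = 3 - 4 = -1)
U(k, v) = 2 + 5*k*v (U(k, v) = (5*k)*v + 2 = 5*k*v + 2 = 2 + 5*k*v)
w = 81 (w = ((2 + 5*(-1)*(-1)) + 2)**2 = ((2 + 5) + 2)**2 = (7 + 2)**2 = 9**2 = 81)
y(W) = 648 (y(W) = 8*81 = 648)
-304*y(-1) = -304*648 = -196992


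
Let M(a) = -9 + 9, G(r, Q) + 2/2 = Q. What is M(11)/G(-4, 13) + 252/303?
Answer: 84/101 ≈ 0.83168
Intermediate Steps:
G(r, Q) = -1 + Q
M(a) = 0
M(11)/G(-4, 13) + 252/303 = 0/(-1 + 13) + 252/303 = 0/12 + 252*(1/303) = 0*(1/12) + 84/101 = 0 + 84/101 = 84/101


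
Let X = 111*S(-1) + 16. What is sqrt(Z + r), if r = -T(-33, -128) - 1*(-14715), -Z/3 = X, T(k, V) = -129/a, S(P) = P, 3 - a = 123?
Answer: sqrt(5999570)/20 ≈ 122.47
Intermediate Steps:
a = -120 (a = 3 - 1*123 = 3 - 123 = -120)
T(k, V) = 43/40 (T(k, V) = -129/(-120) = -129*(-1/120) = 43/40)
X = -95 (X = 111*(-1) + 16 = -111 + 16 = -95)
Z = 285 (Z = -3*(-95) = 285)
r = 588557/40 (r = -1*43/40 - 1*(-14715) = -43/40 + 14715 = 588557/40 ≈ 14714.)
sqrt(Z + r) = sqrt(285 + 588557/40) = sqrt(599957/40) = sqrt(5999570)/20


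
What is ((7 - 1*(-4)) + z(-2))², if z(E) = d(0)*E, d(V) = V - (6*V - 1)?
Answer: 81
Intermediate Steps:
d(V) = 1 - 5*V (d(V) = V - (-1 + 6*V) = V + (1 - 6*V) = 1 - 5*V)
z(E) = E (z(E) = (1 - 5*0)*E = (1 + 0)*E = 1*E = E)
((7 - 1*(-4)) + z(-2))² = ((7 - 1*(-4)) - 2)² = ((7 + 4) - 2)² = (11 - 2)² = 9² = 81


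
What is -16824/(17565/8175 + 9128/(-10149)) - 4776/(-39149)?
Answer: -3643055215007136/270508589131 ≈ -13467.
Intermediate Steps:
-16824/(17565/8175 + 9128/(-10149)) - 4776/(-39149) = -16824/(17565*(1/8175) + 9128*(-1/10149)) - 4776*(-1/39149) = -16824/(1171/545 - 9128/10149) + 4776/39149 = -16824/6909719/5531205 + 4776/39149 = -16824*5531205/6909719 + 4776/39149 = -93056992920/6909719 + 4776/39149 = -3643055215007136/270508589131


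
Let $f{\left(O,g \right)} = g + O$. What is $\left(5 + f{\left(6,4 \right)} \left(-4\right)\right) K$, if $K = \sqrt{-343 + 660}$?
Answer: $- 35 \sqrt{317} \approx -623.16$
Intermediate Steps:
$f{\left(O,g \right)} = O + g$
$K = \sqrt{317} \approx 17.805$
$\left(5 + f{\left(6,4 \right)} \left(-4\right)\right) K = \left(5 + \left(6 + 4\right) \left(-4\right)\right) \sqrt{317} = \left(5 + 10 \left(-4\right)\right) \sqrt{317} = \left(5 - 40\right) \sqrt{317} = - 35 \sqrt{317}$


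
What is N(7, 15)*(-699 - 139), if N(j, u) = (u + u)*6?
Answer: -150840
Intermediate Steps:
N(j, u) = 12*u (N(j, u) = (2*u)*6 = 12*u)
N(7, 15)*(-699 - 139) = (12*15)*(-699 - 139) = 180*(-838) = -150840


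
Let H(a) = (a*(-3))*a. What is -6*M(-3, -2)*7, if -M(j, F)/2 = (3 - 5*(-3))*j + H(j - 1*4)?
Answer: -16884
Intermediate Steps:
H(a) = -3*a**2 (H(a) = (-3*a)*a = -3*a**2)
M(j, F) = -36*j + 6*(-4 + j)**2 (M(j, F) = -2*((3 - 5*(-3))*j - 3*(j - 1*4)**2) = -2*((3 + 15)*j - 3*(j - 4)**2) = -2*(18*j - 3*(-4 + j)**2) = -2*(-3*(-4 + j)**2 + 18*j) = -36*j + 6*(-4 + j)**2)
-6*M(-3, -2)*7 = -6*(-36*(-3) + 6*(-4 - 3)**2)*7 = -6*(108 + 6*(-7)**2)*7 = -6*(108 + 6*49)*7 = -6*(108 + 294)*7 = -6*402*7 = -2412*7 = -16884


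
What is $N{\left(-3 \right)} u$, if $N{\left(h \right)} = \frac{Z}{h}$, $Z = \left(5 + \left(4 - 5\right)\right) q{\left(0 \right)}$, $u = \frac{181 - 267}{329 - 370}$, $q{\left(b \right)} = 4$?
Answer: $- \frac{1376}{123} \approx -11.187$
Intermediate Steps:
$u = \frac{86}{41}$ ($u = - \frac{86}{-41} = \left(-86\right) \left(- \frac{1}{41}\right) = \frac{86}{41} \approx 2.0976$)
$Z = 16$ ($Z = \left(5 + \left(4 - 5\right)\right) 4 = \left(5 - 1\right) 4 = 4 \cdot 4 = 16$)
$N{\left(h \right)} = \frac{16}{h}$
$N{\left(-3 \right)} u = \frac{16}{-3} \cdot \frac{86}{41} = 16 \left(- \frac{1}{3}\right) \frac{86}{41} = \left(- \frac{16}{3}\right) \frac{86}{41} = - \frac{1376}{123}$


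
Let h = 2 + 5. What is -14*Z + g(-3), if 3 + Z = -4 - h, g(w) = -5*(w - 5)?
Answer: 236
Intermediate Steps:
h = 7
g(w) = 25 - 5*w (g(w) = -5*(-5 + w) = 25 - 5*w)
Z = -14 (Z = -3 + (-4 - 1*7) = -3 + (-4 - 7) = -3 - 11 = -14)
-14*Z + g(-3) = -14*(-14) + (25 - 5*(-3)) = 196 + (25 + 15) = 196 + 40 = 236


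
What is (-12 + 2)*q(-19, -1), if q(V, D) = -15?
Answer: 150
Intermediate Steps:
(-12 + 2)*q(-19, -1) = (-12 + 2)*(-15) = -10*(-15) = 150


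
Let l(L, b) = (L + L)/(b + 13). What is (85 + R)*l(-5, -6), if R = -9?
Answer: -760/7 ≈ -108.57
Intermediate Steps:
l(L, b) = 2*L/(13 + b) (l(L, b) = (2*L)/(13 + b) = 2*L/(13 + b))
(85 + R)*l(-5, -6) = (85 - 9)*(2*(-5)/(13 - 6)) = 76*(2*(-5)/7) = 76*(2*(-5)*(⅐)) = 76*(-10/7) = -760/7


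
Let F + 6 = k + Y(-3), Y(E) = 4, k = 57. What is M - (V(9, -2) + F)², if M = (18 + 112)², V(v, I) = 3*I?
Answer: 14499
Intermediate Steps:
F = 55 (F = -6 + (57 + 4) = -6 + 61 = 55)
M = 16900 (M = 130² = 16900)
M - (V(9, -2) + F)² = 16900 - (3*(-2) + 55)² = 16900 - (-6 + 55)² = 16900 - 1*49² = 16900 - 1*2401 = 16900 - 2401 = 14499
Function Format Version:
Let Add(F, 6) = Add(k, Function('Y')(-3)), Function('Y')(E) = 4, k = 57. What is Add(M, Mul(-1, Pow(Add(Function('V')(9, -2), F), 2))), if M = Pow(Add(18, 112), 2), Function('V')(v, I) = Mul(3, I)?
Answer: 14499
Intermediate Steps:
F = 55 (F = Add(-6, Add(57, 4)) = Add(-6, 61) = 55)
M = 16900 (M = Pow(130, 2) = 16900)
Add(M, Mul(-1, Pow(Add(Function('V')(9, -2), F), 2))) = Add(16900, Mul(-1, Pow(Add(Mul(3, -2), 55), 2))) = Add(16900, Mul(-1, Pow(Add(-6, 55), 2))) = Add(16900, Mul(-1, Pow(49, 2))) = Add(16900, Mul(-1, 2401)) = Add(16900, -2401) = 14499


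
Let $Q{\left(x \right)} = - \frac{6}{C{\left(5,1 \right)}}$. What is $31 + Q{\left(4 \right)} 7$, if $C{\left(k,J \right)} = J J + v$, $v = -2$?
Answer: $73$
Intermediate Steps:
$C{\left(k,J \right)} = -2 + J^{2}$ ($C{\left(k,J \right)} = J J - 2 = J^{2} - 2 = -2 + J^{2}$)
$Q{\left(x \right)} = 6$ ($Q{\left(x \right)} = - \frac{6}{-2 + 1^{2}} = - \frac{6}{-2 + 1} = - \frac{6}{-1} = \left(-6\right) \left(-1\right) = 6$)
$31 + Q{\left(4 \right)} 7 = 31 + 6 \cdot 7 = 31 + 42 = 73$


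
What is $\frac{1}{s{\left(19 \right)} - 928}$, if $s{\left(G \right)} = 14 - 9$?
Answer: $- \frac{1}{923} \approx -0.0010834$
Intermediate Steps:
$s{\left(G \right)} = 5$
$\frac{1}{s{\left(19 \right)} - 928} = \frac{1}{5 - 928} = \frac{1}{-923} = - \frac{1}{923}$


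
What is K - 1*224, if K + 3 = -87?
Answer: -314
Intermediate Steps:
K = -90 (K = -3 - 87 = -90)
K - 1*224 = -90 - 1*224 = -90 - 224 = -314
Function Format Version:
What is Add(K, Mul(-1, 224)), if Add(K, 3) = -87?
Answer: -314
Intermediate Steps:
K = -90 (K = Add(-3, -87) = -90)
Add(K, Mul(-1, 224)) = Add(-90, Mul(-1, 224)) = Add(-90, -224) = -314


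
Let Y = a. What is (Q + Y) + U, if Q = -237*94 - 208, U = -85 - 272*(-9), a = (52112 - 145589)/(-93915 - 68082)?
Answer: -1086590718/53999 ≈ -20122.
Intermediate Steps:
a = 31159/53999 (a = -93477/(-161997) = -93477*(-1/161997) = 31159/53999 ≈ 0.57703)
U = 2363 (U = -85 + 2448 = 2363)
Y = 31159/53999 ≈ 0.57703
Q = -22486 (Q = -22278 - 208 = -22486)
(Q + Y) + U = (-22486 + 31159/53999) + 2363 = -1214190355/53999 + 2363 = -1086590718/53999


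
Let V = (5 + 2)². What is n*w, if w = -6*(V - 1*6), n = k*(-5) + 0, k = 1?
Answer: 1290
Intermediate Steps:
V = 49 (V = 7² = 49)
n = -5 (n = 1*(-5) + 0 = -5 + 0 = -5)
w = -258 (w = -6*(49 - 1*6) = -6*(49 - 6) = -6*43 = -258)
n*w = -5*(-258) = 1290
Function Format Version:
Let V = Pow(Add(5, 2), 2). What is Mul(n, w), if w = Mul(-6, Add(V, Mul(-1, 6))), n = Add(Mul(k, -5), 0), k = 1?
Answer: 1290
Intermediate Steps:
V = 49 (V = Pow(7, 2) = 49)
n = -5 (n = Add(Mul(1, -5), 0) = Add(-5, 0) = -5)
w = -258 (w = Mul(-6, Add(49, Mul(-1, 6))) = Mul(-6, Add(49, -6)) = Mul(-6, 43) = -258)
Mul(n, w) = Mul(-5, -258) = 1290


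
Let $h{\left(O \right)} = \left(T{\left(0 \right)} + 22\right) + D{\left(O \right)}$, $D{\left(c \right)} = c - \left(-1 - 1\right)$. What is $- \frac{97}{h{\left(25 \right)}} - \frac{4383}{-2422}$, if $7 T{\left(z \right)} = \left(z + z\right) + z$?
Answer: $- \frac{2881}{16954} \approx -0.16993$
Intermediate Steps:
$D{\left(c \right)} = 2 + c$ ($D{\left(c \right)} = c - \left(-1 - 1\right) = c - -2 = c + 2 = 2 + c$)
$T{\left(z \right)} = \frac{3 z}{7}$ ($T{\left(z \right)} = \frac{\left(z + z\right) + z}{7} = \frac{2 z + z}{7} = \frac{3 z}{7}$)
$h{\left(O \right)} = 24 + O$ ($h{\left(O \right)} = \left(\frac{3}{7} \cdot 0 + 22\right) + \left(2 + O\right) = \left(0 + 22\right) + \left(2 + O\right) = 22 + \left(2 + O\right) = 24 + O$)
$- \frac{97}{h{\left(25 \right)}} - \frac{4383}{-2422} = - \frac{97}{24 + 25} - \frac{4383}{-2422} = - \frac{97}{49} - - \frac{4383}{2422} = \left(-97\right) \frac{1}{49} + \frac{4383}{2422} = - \frac{97}{49} + \frac{4383}{2422} = - \frac{2881}{16954}$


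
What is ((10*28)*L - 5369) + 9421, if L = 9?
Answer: 6572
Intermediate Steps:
((10*28)*L - 5369) + 9421 = ((10*28)*9 - 5369) + 9421 = (280*9 - 5369) + 9421 = (2520 - 5369) + 9421 = -2849 + 9421 = 6572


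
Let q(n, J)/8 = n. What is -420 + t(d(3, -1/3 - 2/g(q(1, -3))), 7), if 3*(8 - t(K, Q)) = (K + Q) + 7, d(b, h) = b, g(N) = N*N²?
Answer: -1253/3 ≈ -417.67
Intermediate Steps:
q(n, J) = 8*n
g(N) = N³
t(K, Q) = 17/3 - K/3 - Q/3 (t(K, Q) = 8 - ((K + Q) + 7)/3 = 8 - (7 + K + Q)/3 = 8 + (-7/3 - K/3 - Q/3) = 17/3 - K/3 - Q/3)
-420 + t(d(3, -1/3 - 2/g(q(1, -3))), 7) = -420 + (17/3 - ⅓*3 - ⅓*7) = -420 + (17/3 - 1 - 7/3) = -420 + 7/3 = -1253/3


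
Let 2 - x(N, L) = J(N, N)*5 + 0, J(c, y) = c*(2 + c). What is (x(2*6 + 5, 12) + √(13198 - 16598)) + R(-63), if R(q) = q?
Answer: -1676 + 10*I*√34 ≈ -1676.0 + 58.31*I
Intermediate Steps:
x(N, L) = 2 - 5*N*(2 + N) (x(N, L) = 2 - ((N*(2 + N))*5 + 0) = 2 - (5*N*(2 + N) + 0) = 2 - 5*N*(2 + N))
(x(2*6 + 5, 12) + √(13198 - 16598)) + R(-63) = ((2 - 5*(2*6 + 5)*(2 + (2*6 + 5))) + √(13198 - 16598)) - 63 = ((2 - 5*(12 + 5)*(2 + (12 + 5))) + √(-3400)) - 63 = ((2 - 5*17*(2 + 17)) + 10*I*√34) - 63 = ((2 - 5*17*19) + 10*I*√34) - 63 = ((2 - 1615) + 10*I*√34) - 63 = (-1613 + 10*I*√34) - 63 = -1676 + 10*I*√34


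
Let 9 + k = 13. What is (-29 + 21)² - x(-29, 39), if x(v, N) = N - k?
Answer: 29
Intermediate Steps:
k = 4 (k = -9 + 13 = 4)
x(v, N) = -4 + N (x(v, N) = N - 1*4 = N - 4 = -4 + N)
(-29 + 21)² - x(-29, 39) = (-29 + 21)² - (-4 + 39) = (-8)² - 1*35 = 64 - 35 = 29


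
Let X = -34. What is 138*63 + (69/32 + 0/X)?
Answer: 278277/32 ≈ 8696.2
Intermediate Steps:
138*63 + (69/32 + 0/X) = 138*63 + (69/32 + 0/(-34)) = 8694 + (69*(1/32) + 0*(-1/34)) = 8694 + (69/32 + 0) = 8694 + 69/32 = 278277/32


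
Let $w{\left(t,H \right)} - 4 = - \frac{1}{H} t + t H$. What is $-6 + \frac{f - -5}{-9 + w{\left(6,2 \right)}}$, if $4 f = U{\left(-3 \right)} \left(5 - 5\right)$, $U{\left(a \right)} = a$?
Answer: $- \frac{19}{4} \approx -4.75$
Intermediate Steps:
$w{\left(t,H \right)} = 4 + H t - \frac{t}{H}$ ($w{\left(t,H \right)} = 4 + \left(- \frac{1}{H} t + t H\right) = 4 + \left(- \frac{t}{H} + H t\right) = 4 + \left(H t - \frac{t}{H}\right) = 4 + H t - \frac{t}{H}$)
$f = 0$ ($f = \frac{\left(-3\right) \left(5 - 5\right)}{4} = \frac{\left(-3\right) 0}{4} = \frac{1}{4} \cdot 0 = 0$)
$-6 + \frac{f - -5}{-9 + w{\left(6,2 \right)}} = -6 + \frac{0 - -5}{-9 + \left(4 + 2 \cdot 6 - \frac{6}{2}\right)} = -6 + \frac{0 + 5}{-9 + \left(4 + 12 - 6 \cdot \frac{1}{2}\right)} = -6 + \frac{5}{-9 + \left(4 + 12 - 3\right)} = -6 + \frac{5}{-9 + 13} = -6 + \frac{5}{4} = - \frac{19}{4}$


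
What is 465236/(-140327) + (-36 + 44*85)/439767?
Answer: -204075668804/61711183809 ≈ -3.3069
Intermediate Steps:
465236/(-140327) + (-36 + 44*85)/439767 = 465236*(-1/140327) + (-36 + 3740)*(1/439767) = -465236/140327 + 3704*(1/439767) = -465236/140327 + 3704/439767 = -204075668804/61711183809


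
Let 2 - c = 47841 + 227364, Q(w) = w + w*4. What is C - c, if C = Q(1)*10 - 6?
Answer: 275247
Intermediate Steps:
Q(w) = 5*w (Q(w) = w + 4*w = 5*w)
C = 44 (C = (5*1)*10 - 6 = 5*10 - 6 = 50 - 6 = 44)
c = -275203 (c = 2 - (47841 + 227364) = 2 - 1*275205 = 2 - 275205 = -275203)
C - c = 44 - 1*(-275203) = 44 + 275203 = 275247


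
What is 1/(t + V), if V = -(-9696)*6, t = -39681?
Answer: 1/18495 ≈ 5.4069e-5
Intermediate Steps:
V = 58176 (V = -101*(-576) = 58176)
1/(t + V) = 1/(-39681 + 58176) = 1/18495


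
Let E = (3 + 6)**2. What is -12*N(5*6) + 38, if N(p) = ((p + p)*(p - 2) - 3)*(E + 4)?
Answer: -1710502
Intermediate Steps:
E = 81 (E = 9**2 = 81)
N(p) = -255 + 170*p*(-2 + p) (N(p) = ((p + p)*(p - 2) - 3)*(81 + 4) = ((2*p)*(-2 + p) - 3)*85 = (2*p*(-2 + p) - 3)*85 = (-3 + 2*p*(-2 + p))*85 = -255 + 170*p*(-2 + p))
-12*N(5*6) + 38 = -12*(-255 - 1700*6 + 170*(5*6)**2) + 38 = -12*(-255 - 340*30 + 170*30**2) + 38 = -12*(-255 - 10200 + 170*900) + 38 = -12*(-255 - 10200 + 153000) + 38 = -12*142545 + 38 = -1710540 + 38 = -1710502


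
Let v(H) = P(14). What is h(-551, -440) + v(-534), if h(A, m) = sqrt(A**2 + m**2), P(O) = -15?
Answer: -15 + sqrt(497201) ≈ 690.13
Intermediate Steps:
v(H) = -15
h(-551, -440) + v(-534) = sqrt((-551)**2 + (-440)**2) - 15 = sqrt(303601 + 193600) - 15 = sqrt(497201) - 15 = -15 + sqrt(497201)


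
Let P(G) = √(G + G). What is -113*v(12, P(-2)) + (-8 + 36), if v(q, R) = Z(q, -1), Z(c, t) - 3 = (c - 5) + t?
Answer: -989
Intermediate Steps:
P(G) = √2*√G (P(G) = √(2*G) = √2*√G)
Z(c, t) = -2 + c + t (Z(c, t) = 3 + ((c - 5) + t) = 3 + ((-5 + c) + t) = 3 + (-5 + c + t) = -2 + c + t)
v(q, R) = -3 + q (v(q, R) = -2 + q - 1 = -3 + q)
-113*v(12, P(-2)) + (-8 + 36) = -113*(-3 + 12) + (-8 + 36) = -113*9 + 28 = -1017 + 28 = -989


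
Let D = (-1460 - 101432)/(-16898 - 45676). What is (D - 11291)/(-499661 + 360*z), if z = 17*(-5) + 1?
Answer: 353210071/16579012587 ≈ 0.021305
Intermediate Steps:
z = -84 (z = -85 + 1 = -84)
D = 51446/31287 (D = -102892/(-62574) = -102892*(-1/62574) = 51446/31287 ≈ 1.6443)
(D - 11291)/(-499661 + 360*z) = (51446/31287 - 11291)/(-499661 + 360*(-84)) = -353210071/(31287*(-499661 - 30240)) = -353210071/31287/(-529901) = -353210071/31287*(-1/529901) = 353210071/16579012587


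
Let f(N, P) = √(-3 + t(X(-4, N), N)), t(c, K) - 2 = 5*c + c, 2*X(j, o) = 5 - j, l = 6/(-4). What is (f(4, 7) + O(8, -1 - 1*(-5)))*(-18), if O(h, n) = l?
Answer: 27 - 18*√26 ≈ -64.782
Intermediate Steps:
l = -3/2 (l = 6*(-¼) = -3/2 ≈ -1.5000)
O(h, n) = -3/2
X(j, o) = 5/2 - j/2 (X(j, o) = (5 - j)/2 = 5/2 - j/2)
t(c, K) = 2 + 6*c (t(c, K) = 2 + (5*c + c) = 2 + 6*c)
f(N, P) = √26 (f(N, P) = √(-3 + (2 + 6*(5/2 - ½*(-4)))) = √(-3 + (2 + 6*(5/2 + 2))) = √(-3 + (2 + 6*(9/2))) = √(-3 + (2 + 27)) = √(-3 + 29) = √26)
(f(4, 7) + O(8, -1 - 1*(-5)))*(-18) = (√26 - 3/2)*(-18) = (-3/2 + √26)*(-18) = 27 - 18*√26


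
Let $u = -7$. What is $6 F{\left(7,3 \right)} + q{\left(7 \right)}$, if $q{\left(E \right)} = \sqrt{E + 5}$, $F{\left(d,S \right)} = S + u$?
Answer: $-24 + 2 \sqrt{3} \approx -20.536$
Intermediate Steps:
$F{\left(d,S \right)} = -7 + S$ ($F{\left(d,S \right)} = S - 7 = -7 + S$)
$q{\left(E \right)} = \sqrt{5 + E}$
$6 F{\left(7,3 \right)} + q{\left(7 \right)} = 6 \left(-7 + 3\right) + \sqrt{5 + 7} = 6 \left(-4\right) + \sqrt{12} = -24 + 2 \sqrt{3}$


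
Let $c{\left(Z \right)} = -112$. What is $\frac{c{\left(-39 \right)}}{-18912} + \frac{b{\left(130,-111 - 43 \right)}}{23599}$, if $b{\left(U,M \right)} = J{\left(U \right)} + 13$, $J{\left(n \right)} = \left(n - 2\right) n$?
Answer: $\frac{19849039}{27894018} \approx 0.71159$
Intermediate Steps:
$J{\left(n \right)} = n \left(-2 + n\right)$ ($J{\left(n \right)} = \left(-2 + n\right) n = n \left(-2 + n\right)$)
$b{\left(U,M \right)} = 13 + U \left(-2 + U\right)$ ($b{\left(U,M \right)} = U \left(-2 + U\right) + 13 = 13 + U \left(-2 + U\right)$)
$\frac{c{\left(-39 \right)}}{-18912} + \frac{b{\left(130,-111 - 43 \right)}}{23599} = - \frac{112}{-18912} + \frac{13 + 130 \left(-2 + 130\right)}{23599} = \left(-112\right) \left(- \frac{1}{18912}\right) + \left(13 + 130 \cdot 128\right) \frac{1}{23599} = \frac{7}{1182} + \left(13 + 16640\right) \frac{1}{23599} = \frac{7}{1182} + 16653 \cdot \frac{1}{23599} = \frac{7}{1182} + \frac{16653}{23599} = \frac{19849039}{27894018}$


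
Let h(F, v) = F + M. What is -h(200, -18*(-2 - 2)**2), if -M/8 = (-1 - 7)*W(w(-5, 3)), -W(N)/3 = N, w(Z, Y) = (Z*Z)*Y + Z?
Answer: 13240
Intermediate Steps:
w(Z, Y) = Z + Y*Z**2 (w(Z, Y) = Z**2*Y + Z = Y*Z**2 + Z = Z + Y*Z**2)
W(N) = -3*N
M = -13440 (M = -8*(-1 - 7)*(-(-15)*(1 + 3*(-5))) = -(-64)*(-(-15)*(1 - 15)) = -(-64)*(-(-15)*(-14)) = -(-64)*(-3*70) = -(-64)*(-210) = -8*1680 = -13440)
h(F, v) = -13440 + F (h(F, v) = F - 13440 = -13440 + F)
-h(200, -18*(-2 - 2)**2) = -(-13440 + 200) = -1*(-13240) = 13240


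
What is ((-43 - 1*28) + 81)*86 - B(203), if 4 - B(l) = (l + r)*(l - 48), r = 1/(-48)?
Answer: 1551253/48 ≈ 32318.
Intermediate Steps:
r = -1/48 ≈ -0.020833
B(l) = 4 - (-48 + l)*(-1/48 + l) (B(l) = 4 - (l - 1/48)*(l - 48) = 4 - (-1/48 + l)*(-48 + l) = 4 - (-48 + l)*(-1/48 + l))
((-43 - 1*28) + 81)*86 - B(203) = ((-43 - 1*28) + 81)*86 - (3 - 1*203² + (2305/48)*203) = ((-43 - 28) + 81)*86 - (3 - 1*41209 + 467915/48) = (-71 + 81)*86 - (3 - 41209 + 467915/48) = 10*86 - 1*(-1509973/48) = 860 + 1509973/48 = 1551253/48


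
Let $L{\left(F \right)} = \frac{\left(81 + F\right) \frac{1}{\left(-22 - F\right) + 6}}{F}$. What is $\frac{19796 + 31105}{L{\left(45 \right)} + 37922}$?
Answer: $\frac{15524805}{11566196} \approx 1.3423$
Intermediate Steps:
$L{\left(F \right)} = \frac{81 + F}{F \left(-16 - F\right)}$ ($L{\left(F \right)} = \frac{\left(81 + F\right) \frac{1}{-16 - F}}{F} = \frac{\frac{1}{-16 - F} \left(81 + F\right)}{F} = \frac{81 + F}{F \left(-16 - F\right)}$)
$\frac{19796 + 31105}{L{\left(45 \right)} + 37922} = \frac{19796 + 31105}{\frac{-81 - 45}{45 \left(16 + 45\right)} + 37922} = \frac{50901}{\frac{-81 - 45}{45 \cdot 61} + 37922} = \frac{50901}{\frac{1}{45} \cdot \frac{1}{61} \left(-126\right) + 37922} = \frac{50901}{- \frac{14}{305} + 37922} = \frac{50901}{\frac{11566196}{305}} = 50901 \cdot \frac{305}{11566196} = \frac{15524805}{11566196}$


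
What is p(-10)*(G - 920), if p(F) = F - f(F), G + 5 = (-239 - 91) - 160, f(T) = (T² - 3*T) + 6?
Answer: 206590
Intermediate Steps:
f(T) = 6 + T² - 3*T
G = -495 (G = -5 + ((-239 - 91) - 160) = -5 + (-330 - 160) = -5 - 490 = -495)
p(F) = -6 - F² + 4*F (p(F) = F - (6 + F² - 3*F) = F + (-6 - F² + 3*F) = -6 - F² + 4*F)
p(-10)*(G - 920) = (-6 - 1*(-10)² + 4*(-10))*(-495 - 920) = (-6 - 1*100 - 40)*(-1415) = (-6 - 100 - 40)*(-1415) = -146*(-1415) = 206590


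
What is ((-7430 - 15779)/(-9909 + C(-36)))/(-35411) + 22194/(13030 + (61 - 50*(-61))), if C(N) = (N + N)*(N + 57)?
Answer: 8975523297545/6527888989371 ≈ 1.3750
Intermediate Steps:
C(N) = 2*N*(57 + N) (C(N) = (2*N)*(57 + N) = 2*N*(57 + N))
((-7430 - 15779)/(-9909 + C(-36)))/(-35411) + 22194/(13030 + (61 - 50*(-61))) = ((-7430 - 15779)/(-9909 + 2*(-36)*(57 - 36)))/(-35411) + 22194/(13030 + (61 - 50*(-61))) = -23209/(-9909 + 2*(-36)*21)*(-1/35411) + 22194/(13030 + (61 + 3050)) = -23209/(-9909 - 1512)*(-1/35411) + 22194/(13030 + 3111) = -23209/(-11421)*(-1/35411) + 22194/16141 = -23209*(-1/11421)*(-1/35411) + 22194*(1/16141) = (23209/11421)*(-1/35411) + 22194/16141 = -23209/404429031 + 22194/16141 = 8975523297545/6527888989371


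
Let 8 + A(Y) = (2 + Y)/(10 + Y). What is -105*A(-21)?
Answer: 7245/11 ≈ 658.64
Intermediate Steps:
A(Y) = -8 + (2 + Y)/(10 + Y)
-105*A(-21) = -105*(-78 - 7*(-21))/(10 - 21) = -105*(-78 + 147)/(-11) = -(-105)*69/11 = -105*(-69/11) = 7245/11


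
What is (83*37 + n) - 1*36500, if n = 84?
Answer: -33345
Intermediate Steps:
(83*37 + n) - 1*36500 = (83*37 + 84) - 1*36500 = (3071 + 84) - 36500 = 3155 - 36500 = -33345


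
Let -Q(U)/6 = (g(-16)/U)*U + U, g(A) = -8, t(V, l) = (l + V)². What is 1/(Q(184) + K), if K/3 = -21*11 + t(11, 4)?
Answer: -1/1074 ≈ -0.00093110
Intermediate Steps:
t(V, l) = (V + l)²
Q(U) = 48 - 6*U (Q(U) = -6*((-8/U)*U + U) = -6*(-8 + U) = 48 - 6*U)
K = -18 (K = 3*(-21*11 + (11 + 4)²) = 3*(-231 + 15²) = 3*(-231 + 225) = 3*(-6) = -18)
1/(Q(184) + K) = 1/((48 - 6*184) - 18) = 1/((48 - 1104) - 18) = 1/(-1056 - 18) = 1/(-1074) = -1/1074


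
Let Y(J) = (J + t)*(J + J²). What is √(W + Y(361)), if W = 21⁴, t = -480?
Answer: I*√15356677 ≈ 3918.8*I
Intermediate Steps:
W = 194481
Y(J) = (-480 + J)*(J + J²) (Y(J) = (J - 480)*(J + J²) = (-480 + J)*(J + J²))
√(W + Y(361)) = √(194481 + 361*(-480 + 361² - 479*361)) = √(194481 + 361*(-480 + 130321 - 172919)) = √(194481 + 361*(-43078)) = √(194481 - 15551158) = √(-15356677) = I*√15356677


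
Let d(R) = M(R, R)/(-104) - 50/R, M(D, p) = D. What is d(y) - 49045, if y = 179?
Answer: -913058961/18616 ≈ -49047.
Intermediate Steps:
d(R) = -50/R - R/104 (d(R) = R/(-104) - 50/R = R*(-1/104) - 50/R = -R/104 - 50/R = -50/R - R/104)
d(y) - 49045 = (-50/179 - 1/104*179) - 49045 = (-50*1/179 - 179/104) - 49045 = (-50/179 - 179/104) - 49045 = -37241/18616 - 49045 = -913058961/18616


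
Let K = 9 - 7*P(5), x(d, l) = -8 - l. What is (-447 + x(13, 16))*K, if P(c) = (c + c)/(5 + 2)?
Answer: 471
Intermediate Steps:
P(c) = 2*c/7 (P(c) = (2*c)/7 = (2*c)*(⅐) = 2*c/7)
K = -1 (K = 9 - 2*5 = 9 - 7*10/7 = 9 - 10 = -1)
(-447 + x(13, 16))*K = (-447 + (-8 - 1*16))*(-1) = (-447 + (-8 - 16))*(-1) = (-447 - 24)*(-1) = -471*(-1) = 471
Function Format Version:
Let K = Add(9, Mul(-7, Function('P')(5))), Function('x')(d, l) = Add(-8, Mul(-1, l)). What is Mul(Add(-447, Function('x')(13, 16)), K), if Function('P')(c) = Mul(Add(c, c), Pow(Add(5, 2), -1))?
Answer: 471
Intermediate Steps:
Function('P')(c) = Mul(Rational(2, 7), c) (Function('P')(c) = Mul(Mul(2, c), Pow(7, -1)) = Mul(Mul(2, c), Rational(1, 7)) = Mul(Rational(2, 7), c))
K = -1 (K = Add(9, Mul(-7, Mul(Rational(2, 7), 5))) = Add(9, Mul(-7, Rational(10, 7))) = Add(9, -10) = -1)
Mul(Add(-447, Function('x')(13, 16)), K) = Mul(Add(-447, Add(-8, Mul(-1, 16))), -1) = Mul(Add(-447, Add(-8, -16)), -1) = Mul(Add(-447, -24), -1) = Mul(-471, -1) = 471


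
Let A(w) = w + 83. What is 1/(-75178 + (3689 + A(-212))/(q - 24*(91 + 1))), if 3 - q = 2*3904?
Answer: -10013/752760874 ≈ -1.3302e-5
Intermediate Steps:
q = -7805 (q = 3 - 2*3904 = 3 - 1*7808 = 3 - 7808 = -7805)
A(w) = 83 + w
1/(-75178 + (3689 + A(-212))/(q - 24*(91 + 1))) = 1/(-75178 + (3689 + (83 - 212))/(-7805 - 24*(91 + 1))) = 1/(-75178 + (3689 - 129)/(-7805 - 24*92)) = 1/(-75178 + 3560/(-7805 - 2208)) = 1/(-75178 + 3560/(-10013)) = 1/(-75178 + 3560*(-1/10013)) = 1/(-75178 - 3560/10013) = 1/(-752760874/10013) = -10013/752760874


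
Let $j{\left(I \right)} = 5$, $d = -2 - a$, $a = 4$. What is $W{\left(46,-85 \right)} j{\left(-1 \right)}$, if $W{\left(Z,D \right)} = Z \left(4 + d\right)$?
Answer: $-460$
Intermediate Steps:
$d = -6$ ($d = -2 - 4 = -6$)
$W{\left(Z,D \right)} = - 2 Z$ ($W{\left(Z,D \right)} = Z \left(4 - 6\right) = Z \left(-2\right) = - 2 Z$)
$W{\left(46,-85 \right)} j{\left(-1 \right)} = \left(-2\right) 46 \cdot 5 = \left(-92\right) 5 = -460$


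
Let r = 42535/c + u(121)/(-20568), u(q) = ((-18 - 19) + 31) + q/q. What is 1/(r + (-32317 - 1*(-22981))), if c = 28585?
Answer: -117587256/1097619621455 ≈ -0.00010713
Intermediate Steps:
u(q) = -5 (u(q) = (-37 + 31) + 1 = -6 + 1 = -5)
r = 175000561/117587256 (r = 42535/28585 - 5/(-20568) = 42535*(1/28585) - 5*(-1/20568) = 8507/5717 + 5/20568 = 175000561/117587256 ≈ 1.4883)
1/(r + (-32317 - 1*(-22981))) = 1/(175000561/117587256 + (-32317 - 1*(-22981))) = 1/(175000561/117587256 + (-32317 + 22981)) = 1/(175000561/117587256 - 9336) = 1/(-1097619621455/117587256) = -117587256/1097619621455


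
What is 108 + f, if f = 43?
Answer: 151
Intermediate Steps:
108 + f = 108 + 43 = 151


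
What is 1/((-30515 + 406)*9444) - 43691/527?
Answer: -12423509461163/149852131692 ≈ -82.905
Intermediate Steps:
1/((-30515 + 406)*9444) - 43691/527 = (1/9444)/(-30109) - 43691*1/527 = -1/30109*1/9444 - 43691/527 = -1/284349396 - 43691/527 = -12423509461163/149852131692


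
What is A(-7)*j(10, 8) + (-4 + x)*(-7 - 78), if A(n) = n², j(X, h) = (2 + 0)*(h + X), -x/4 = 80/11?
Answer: 50344/11 ≈ 4576.7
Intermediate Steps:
x = -320/11 ≈ -29.091
j(X, h) = 2*X + 2*h (j(X, h) = 2*(X + h) = 2*X + 2*h)
A(-7)*j(10, 8) + (-4 + x)*(-7 - 78) = (-7)²*(2*10 + 2*8) + (-4 - 320/11)*(-7 - 78) = 49*(20 + 16) - 364/11*(-85) = 49*36 + 30940/11 = 1764 + 30940/11 = 50344/11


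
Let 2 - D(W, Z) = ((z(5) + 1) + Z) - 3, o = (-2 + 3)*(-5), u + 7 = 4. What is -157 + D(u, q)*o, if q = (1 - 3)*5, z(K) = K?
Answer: -202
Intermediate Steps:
u = -3 (u = -7 + 4 = -3)
o = -5 (o = 1*(-5) = -5)
q = -10 (q = -2*5 = -10)
D(W, Z) = -1 - Z (D(W, Z) = 2 - (((5 + 1) + Z) - 3) = 2 - ((6 + Z) - 3) = 2 - (3 + Z) = 2 + (-3 - Z) = -1 - Z)
-157 + D(u, q)*o = -157 + (-1 - 1*(-10))*(-5) = -157 + (-1 + 10)*(-5) = -157 + 9*(-5) = -157 - 45 = -202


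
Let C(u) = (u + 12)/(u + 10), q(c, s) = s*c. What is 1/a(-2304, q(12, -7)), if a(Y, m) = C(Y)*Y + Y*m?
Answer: 1147/219345408 ≈ 5.2292e-6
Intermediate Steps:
q(c, s) = c*s
C(u) = (12 + u)/(10 + u)
a(Y, m) = Y*m + Y*(12 + Y)/(10 + Y) (a(Y, m) = ((12 + Y)/(10 + Y))*Y + Y*m = Y*(12 + Y)/(10 + Y) + Y*m = Y*m + Y*(12 + Y)/(10 + Y))
1/a(-2304, q(12, -7)) = 1/(-2304*(12 - 2304 + (12*(-7))*(10 - 2304))/(10 - 2304)) = 1/(-2304*(12 - 2304 - 84*(-2294))/(-2294)) = 1/(-2304*(-1/2294)*(12 - 2304 + 192696)) = 1/(-2304*(-1/2294)*190404) = 1/(219345408/1147) = 1147/219345408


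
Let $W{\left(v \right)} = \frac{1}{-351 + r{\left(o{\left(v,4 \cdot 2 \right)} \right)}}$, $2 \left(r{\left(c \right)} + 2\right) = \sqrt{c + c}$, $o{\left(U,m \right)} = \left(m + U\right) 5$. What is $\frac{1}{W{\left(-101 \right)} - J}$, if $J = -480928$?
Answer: $\frac{60039772559}{28874807567487169} + \frac{i \sqrt{930}}{57749615134974338} \approx 2.0793 \cdot 10^{-6} + 5.2807 \cdot 10^{-16} i$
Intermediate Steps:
$o{\left(U,m \right)} = 5 U + 5 m$ ($o{\left(U,m \right)} = \left(U + m\right) 5 = 5 U + 5 m$)
$r{\left(c \right)} = -2 + \frac{\sqrt{2} \sqrt{c}}{2}$ ($r{\left(c \right)} = -2 + \frac{\sqrt{c + c}}{2} = -2 + \frac{\sqrt{2 c}}{2} = -2 + \frac{\sqrt{2} \sqrt{c}}{2}$)
$W{\left(v \right)} = \frac{1}{-353 + \frac{\sqrt{2} \sqrt{40 + 5 v}}{2}}$ ($W{\left(v \right)} = \frac{1}{-351 + \left(-2 + \frac{\sqrt{2} \sqrt{5 v + 5 \cdot 4 \cdot 2}}{2}\right)} = \frac{1}{-351 + \left(-2 + \frac{\sqrt{2} \sqrt{5 v + 5 \cdot 8}}{2}\right)} = \frac{1}{-351 + \left(-2 + \frac{\sqrt{2} \sqrt{5 v + 40}}{2}\right)} = \frac{1}{-351 + \left(-2 + \frac{\sqrt{2} \sqrt{40 + 5 v}}{2}\right)} = \frac{1}{-353 + \frac{\sqrt{2} \sqrt{40 + 5 v}}{2}}$)
$\frac{1}{W{\left(-101 \right)} - J} = \frac{1}{\frac{2}{-706 + \sqrt{10} \sqrt{8 - 101}} - -480928} = \frac{1}{\frac{2}{-706 + \sqrt{10} \sqrt{-93}} + 480928} = \frac{1}{\frac{2}{-706 + \sqrt{10} i \sqrt{93}} + 480928} = \frac{1}{\frac{2}{-706 + i \sqrt{930}} + 480928} = \frac{1}{480928 + \frac{2}{-706 + i \sqrt{930}}}$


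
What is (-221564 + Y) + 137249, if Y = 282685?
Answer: 198370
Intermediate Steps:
(-221564 + Y) + 137249 = (-221564 + 282685) + 137249 = 61121 + 137249 = 198370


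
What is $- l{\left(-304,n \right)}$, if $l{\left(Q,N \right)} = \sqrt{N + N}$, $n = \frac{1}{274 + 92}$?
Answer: $- \frac{\sqrt{183}}{183} \approx -0.073922$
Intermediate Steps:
$n = \frac{1}{366} \approx 0.0027322$
$l{\left(Q,N \right)} = \sqrt{2} \sqrt{N}$ ($l{\left(Q,N \right)} = \sqrt{2 N} = \sqrt{2} \sqrt{N}$)
$- l{\left(-304,n \right)} = - \frac{\sqrt{2}}{\sqrt{366}} = - \sqrt{2} \frac{\sqrt{366}}{366} = - \frac{\sqrt{183}}{183}$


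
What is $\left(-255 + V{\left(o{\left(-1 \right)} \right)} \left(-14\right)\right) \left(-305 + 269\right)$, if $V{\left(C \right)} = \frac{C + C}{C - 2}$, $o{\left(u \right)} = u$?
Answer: $9516$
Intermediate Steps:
$V{\left(C \right)} = \frac{2 C}{-2 + C}$
$\left(-255 + V{\left(o{\left(-1 \right)} \right)} \left(-14\right)\right) \left(-305 + 269\right) = \left(-255 + 2 \left(-1\right) \frac{1}{-2 - 1} \left(-14\right)\right) \left(-305 + 269\right) = \left(-255 + 2 \left(-1\right) \frac{1}{-3} \left(-14\right)\right) \left(-36\right) = \left(-255 + 2 \left(-1\right) \left(- \frac{1}{3}\right) \left(-14\right)\right) \left(-36\right) = \left(-255 + \frac{2}{3} \left(-14\right)\right) \left(-36\right) = \left(-255 - \frac{28}{3}\right) \left(-36\right) = \left(- \frac{793}{3}\right) \left(-36\right) = 9516$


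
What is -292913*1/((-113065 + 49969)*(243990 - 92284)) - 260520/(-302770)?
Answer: 19183053913481/22293285296304 ≈ 0.86049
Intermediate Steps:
-292913*1/((-113065 + 49969)*(243990 - 92284)) - 260520/(-302770) = -292913/(151706*(-63096)) - 260520*(-1/302770) = -292913/(-9572041776) + 2004/2329 = -292913*(-1/9572041776) + 2004/2329 = 292913/9572041776 + 2004/2329 = 19183053913481/22293285296304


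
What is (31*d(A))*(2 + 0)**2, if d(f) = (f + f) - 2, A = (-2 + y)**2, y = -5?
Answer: 11904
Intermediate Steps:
A = 49 (A = (-2 - 5)**2 = (-7)**2 = 49)
d(f) = -2 + 2*f (d(f) = 2*f - 2 = -2 + 2*f)
(31*d(A))*(2 + 0)**2 = (31*(-2 + 2*49))*(2 + 0)**2 = (31*(-2 + 98))*2**2 = (31*96)*4 = 2976*4 = 11904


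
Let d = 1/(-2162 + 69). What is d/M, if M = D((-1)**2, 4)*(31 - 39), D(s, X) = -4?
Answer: -1/66976 ≈ -1.4931e-5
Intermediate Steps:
d = -1/2093 (d = 1/(-2093) = -1/2093 ≈ -0.00047778)
M = 32 (M = -4*(31 - 39) = -4*(-8) = 32)
d/M = -1/2093/32 = -1/2093*1/32 = -1/66976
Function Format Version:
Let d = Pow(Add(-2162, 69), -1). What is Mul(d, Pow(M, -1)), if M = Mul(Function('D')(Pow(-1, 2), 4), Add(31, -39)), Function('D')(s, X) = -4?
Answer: Rational(-1, 66976) ≈ -1.4931e-5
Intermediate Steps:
d = Rational(-1, 2093) (d = Pow(-2093, -1) = Rational(-1, 2093) ≈ -0.00047778)
M = 32 (M = Mul(-4, Add(31, -39)) = Mul(-4, -8) = 32)
Mul(d, Pow(M, -1)) = Mul(Rational(-1, 2093), Pow(32, -1)) = Mul(Rational(-1, 2093), Rational(1, 32)) = Rational(-1, 66976)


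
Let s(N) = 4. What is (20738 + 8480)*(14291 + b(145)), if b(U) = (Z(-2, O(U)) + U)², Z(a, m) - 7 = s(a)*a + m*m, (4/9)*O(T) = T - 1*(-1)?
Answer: 2729234085616129/8 ≈ 3.4115e+14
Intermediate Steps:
O(T) = 9/4 + 9*T/4 (O(T) = 9*(T - 1*(-1))/4 = 9*(T + 1)/4 = 9*(1 + T)/4 = 9/4 + 9*T/4)
Z(a, m) = 7 + m² + 4*a (Z(a, m) = 7 + (4*a + m*m) = 7 + (4*a + m²) = 7 + (m² + 4*a) = 7 + m² + 4*a)
b(U) = (-1 + U + (9/4 + 9*U/4)²)² (b(U) = ((7 + (9/4 + 9*U/4)² + 4*(-2)) + U)² = ((7 + (9/4 + 9*U/4)² - 8) + U)² = ((-1 + (9/4 + 9*U/4)²) + U)² = (-1 + U + (9/4 + 9*U/4)²)²)
(20738 + 8480)*(14291 + b(145)) = (20738 + 8480)*(14291 + (-16 + 16*145 + 81*(1 + 145)²)²/256) = 29218*(14291 + (-16 + 2320 + 81*146²)²/256) = 29218*(14291 + (-16 + 2320 + 81*21316)²/256) = 29218*(14291 + (-16 + 2320 + 1726596)²/256) = 29218*(14291 + (1/256)*1728900²) = 29218*(14291 + (1/256)*2989095210000) = 29218*(14291 + 186818450625/16) = 29218*(186818679281/16) = 2729234085616129/8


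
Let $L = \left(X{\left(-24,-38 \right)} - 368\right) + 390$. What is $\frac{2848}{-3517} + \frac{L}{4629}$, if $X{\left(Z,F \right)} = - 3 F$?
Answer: $- \frac{12705080}{16280193} \approx -0.7804$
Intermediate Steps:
$L = 136$ ($L = \left(\left(-3\right) \left(-38\right) - 368\right) + 390 = \left(114 - 368\right) + 390 = -254 + 390 = 136$)
$\frac{2848}{-3517} + \frac{L}{4629} = \frac{2848}{-3517} + \frac{136}{4629} = 2848 \left(- \frac{1}{3517}\right) + 136 \cdot \frac{1}{4629} = - \frac{2848}{3517} + \frac{136}{4629} = - \frac{12705080}{16280193}$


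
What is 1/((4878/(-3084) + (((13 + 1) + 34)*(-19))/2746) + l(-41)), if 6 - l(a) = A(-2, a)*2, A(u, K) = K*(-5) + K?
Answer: -705722/228593117 ≈ -0.0030872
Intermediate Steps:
A(u, K) = -4*K (A(u, K) = -5*K + K = -4*K)
l(a) = 6 + 8*a (l(a) = 6 - (-4*a)*2 = 6 - (-8)*a = 6 + 8*a)
1/((4878/(-3084) + (((13 + 1) + 34)*(-19))/2746) + l(-41)) = 1/((4878/(-3084) + (((13 + 1) + 34)*(-19))/2746) + (6 + 8*(-41))) = 1/((4878*(-1/3084) + ((14 + 34)*(-19))*(1/2746)) + (6 - 328)) = 1/((-813/514 + (48*(-19))*(1/2746)) - 322) = 1/((-813/514 - 912*1/2746) - 322) = 1/((-813/514 - 456/1373) - 322) = 1/(-1350633/705722 - 322) = 1/(-228593117/705722) = -705722/228593117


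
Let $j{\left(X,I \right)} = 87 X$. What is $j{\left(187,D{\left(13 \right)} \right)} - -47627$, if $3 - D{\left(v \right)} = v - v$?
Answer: $63896$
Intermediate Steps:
$D{\left(v \right)} = 3$ ($D{\left(v \right)} = 3 - \left(v - v\right) = 3 - 0 = 3 + 0 = 3$)
$j{\left(187,D{\left(13 \right)} \right)} - -47627 = 87 \cdot 187 - -47627 = 16269 + 47627 = 63896$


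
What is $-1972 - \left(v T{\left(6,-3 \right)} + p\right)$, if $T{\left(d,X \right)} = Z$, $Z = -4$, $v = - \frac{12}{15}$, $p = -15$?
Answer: $- \frac{9801}{5} \approx -1960.2$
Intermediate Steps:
$v = - \frac{4}{5}$ ($v = \left(-12\right) \frac{1}{15} = - \frac{4}{5} \approx -0.8$)
$T{\left(d,X \right)} = -4$
$-1972 - \left(v T{\left(6,-3 \right)} + p\right) = -1972 - \left(\left(- \frac{4}{5}\right) \left(-4\right) - 15\right) = -1972 - \left(\frac{16}{5} - 15\right) = -1972 - - \frac{59}{5} = -1972 + \frac{59}{5} = - \frac{9801}{5}$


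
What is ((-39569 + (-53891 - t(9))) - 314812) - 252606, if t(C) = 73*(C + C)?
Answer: -662192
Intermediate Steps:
t(C) = 146*C (t(C) = 73*(2*C) = 146*C)
((-39569 + (-53891 - t(9))) - 314812) - 252606 = ((-39569 + (-53891 - 146*9)) - 314812) - 252606 = ((-39569 + (-53891 - 1*1314)) - 314812) - 252606 = ((-39569 + (-53891 - 1314)) - 314812) - 252606 = ((-39569 - 55205) - 314812) - 252606 = (-94774 - 314812) - 252606 = -409586 - 252606 = -662192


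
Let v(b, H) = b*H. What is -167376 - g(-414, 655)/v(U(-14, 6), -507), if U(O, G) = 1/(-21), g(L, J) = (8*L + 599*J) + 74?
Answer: -31010293/169 ≈ -1.8349e+5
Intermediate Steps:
g(L, J) = 74 + 8*L + 599*J
U(O, G) = -1/21
v(b, H) = H*b
-167376 - g(-414, 655)/v(U(-14, 6), -507) = -167376 - (74 + 8*(-414) + 599*655)/((-507*(-1/21))) = -167376 - (74 - 3312 + 392345)/169/7 = -167376 - 389107*7/169 = -167376 - 1*2723749/169 = -167376 - 2723749/169 = -31010293/169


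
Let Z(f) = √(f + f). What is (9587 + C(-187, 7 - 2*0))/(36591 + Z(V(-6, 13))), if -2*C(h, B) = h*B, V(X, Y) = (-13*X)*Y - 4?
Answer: 749493453/2677798522 - 20483*√505/1338899261 ≈ 0.27955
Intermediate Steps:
V(X, Y) = -4 - 13*X*Y (V(X, Y) = -13*X*Y - 4 = -4 - 13*X*Y)
Z(f) = √2*√f (Z(f) = √(2*f) = √2*√f)
C(h, B) = -B*h/2 (C(h, B) = -h*B/2 = -B*h/2)
(9587 + C(-187, 7 - 2*0))/(36591 + Z(V(-6, 13))) = (9587 - ½*(7 - 2*0)*(-187))/(36591 + √2*√(-4 - 13*(-6)*13)) = (9587 - ½*(7 + 0)*(-187))/(36591 + √2*√(-4 + 1014)) = (9587 - ½*7*(-187))/(36591 + √2*√1010) = (9587 + 1309/2)/(36591 + 2*√505) = 20483/(2*(36591 + 2*√505))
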